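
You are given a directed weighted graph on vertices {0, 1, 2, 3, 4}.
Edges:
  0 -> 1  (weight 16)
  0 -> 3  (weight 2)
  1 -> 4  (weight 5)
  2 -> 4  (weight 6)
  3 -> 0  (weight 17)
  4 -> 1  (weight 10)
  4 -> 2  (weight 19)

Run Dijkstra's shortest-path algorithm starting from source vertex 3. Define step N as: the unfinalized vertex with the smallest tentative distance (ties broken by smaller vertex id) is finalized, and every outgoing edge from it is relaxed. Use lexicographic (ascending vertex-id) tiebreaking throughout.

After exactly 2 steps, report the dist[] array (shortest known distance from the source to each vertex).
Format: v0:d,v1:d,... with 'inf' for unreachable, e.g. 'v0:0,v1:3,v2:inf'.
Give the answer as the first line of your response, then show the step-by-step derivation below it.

v0:17,v1:33,v2:inf,v3:0,v4:inf

step 1: dist = v0:17,v1:inf,v2:inf,v3:0,v4:inf
step 2: dist = v0:17,v1:33,v2:inf,v3:0,v4:inf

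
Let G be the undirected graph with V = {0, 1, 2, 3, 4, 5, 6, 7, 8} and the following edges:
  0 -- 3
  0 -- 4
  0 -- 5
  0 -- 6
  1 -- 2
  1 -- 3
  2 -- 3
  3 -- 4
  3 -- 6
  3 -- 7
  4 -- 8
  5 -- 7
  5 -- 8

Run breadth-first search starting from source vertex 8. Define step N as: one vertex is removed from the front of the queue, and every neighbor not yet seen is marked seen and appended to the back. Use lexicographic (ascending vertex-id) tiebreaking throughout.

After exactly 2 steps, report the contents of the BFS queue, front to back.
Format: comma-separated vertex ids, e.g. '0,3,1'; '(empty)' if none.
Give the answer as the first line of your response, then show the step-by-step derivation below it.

5,0,3

step 1: dequeue 8; queue=[4,5]; order=8
step 2: dequeue 4; queue=[5,0,3]; order=8,4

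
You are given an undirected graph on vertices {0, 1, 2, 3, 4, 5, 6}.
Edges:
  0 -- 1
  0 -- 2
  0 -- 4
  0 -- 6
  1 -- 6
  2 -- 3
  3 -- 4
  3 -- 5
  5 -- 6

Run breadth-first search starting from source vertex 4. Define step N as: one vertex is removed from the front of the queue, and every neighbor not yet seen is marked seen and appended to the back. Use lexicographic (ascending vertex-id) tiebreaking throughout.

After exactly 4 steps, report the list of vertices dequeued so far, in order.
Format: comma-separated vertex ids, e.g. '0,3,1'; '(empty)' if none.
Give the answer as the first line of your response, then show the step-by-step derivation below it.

4,0,3,1

step 1: dequeue 4; queue=[0,3]; order=4
step 2: dequeue 0; queue=[3,1,2,6]; order=4,0
step 3: dequeue 3; queue=[1,2,6,5]; order=4,0,3
step 4: dequeue 1; queue=[2,6,5]; order=4,0,3,1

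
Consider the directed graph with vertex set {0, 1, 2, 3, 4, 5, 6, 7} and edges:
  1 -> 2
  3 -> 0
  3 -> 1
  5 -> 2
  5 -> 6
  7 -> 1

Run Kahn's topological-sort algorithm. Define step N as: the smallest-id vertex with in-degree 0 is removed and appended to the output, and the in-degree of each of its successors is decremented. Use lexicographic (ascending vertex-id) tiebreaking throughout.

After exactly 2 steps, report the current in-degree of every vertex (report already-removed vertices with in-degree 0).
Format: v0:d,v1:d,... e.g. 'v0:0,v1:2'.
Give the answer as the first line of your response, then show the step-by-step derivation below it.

v0:0,v1:1,v2:2,v3:0,v4:0,v5:0,v6:1,v7:0

step 1: output 3; order=[3]; indeg=(0,1,2,0,0,0,1,0)
step 2: output 0; order=[3,0]; indeg=(0,1,2,0,0,0,1,0)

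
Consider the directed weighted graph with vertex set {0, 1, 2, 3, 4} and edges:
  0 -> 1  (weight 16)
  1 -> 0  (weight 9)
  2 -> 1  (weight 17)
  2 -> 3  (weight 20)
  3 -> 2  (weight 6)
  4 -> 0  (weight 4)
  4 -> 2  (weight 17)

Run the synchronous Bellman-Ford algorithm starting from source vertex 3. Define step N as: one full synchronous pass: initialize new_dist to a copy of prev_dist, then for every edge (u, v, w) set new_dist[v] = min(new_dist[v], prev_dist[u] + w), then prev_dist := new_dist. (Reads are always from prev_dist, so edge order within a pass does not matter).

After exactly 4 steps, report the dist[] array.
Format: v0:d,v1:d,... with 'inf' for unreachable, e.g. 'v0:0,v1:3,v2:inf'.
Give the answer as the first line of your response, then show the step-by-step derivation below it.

v0:32,v1:23,v2:6,v3:0,v4:inf

step 1: dist = v0:inf,v1:inf,v2:6,v3:0,v4:inf
step 2: dist = v0:inf,v1:23,v2:6,v3:0,v4:inf
step 3: dist = v0:32,v1:23,v2:6,v3:0,v4:inf
step 4: dist = v0:32,v1:23,v2:6,v3:0,v4:inf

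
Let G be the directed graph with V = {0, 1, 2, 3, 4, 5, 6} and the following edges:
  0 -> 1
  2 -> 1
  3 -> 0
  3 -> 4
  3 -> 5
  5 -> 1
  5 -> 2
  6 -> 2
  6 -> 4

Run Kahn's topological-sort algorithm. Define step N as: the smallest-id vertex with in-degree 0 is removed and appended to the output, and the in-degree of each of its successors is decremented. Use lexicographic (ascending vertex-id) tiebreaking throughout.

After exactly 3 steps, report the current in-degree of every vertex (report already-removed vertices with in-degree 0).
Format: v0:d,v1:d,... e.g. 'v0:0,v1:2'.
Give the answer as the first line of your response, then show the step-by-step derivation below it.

v0:0,v1:1,v2:1,v3:0,v4:1,v5:0,v6:0

step 1: output 3; order=[3]; indeg=(0,3,2,0,1,0,0)
step 2: output 0; order=[3,0]; indeg=(0,2,2,0,1,0,0)
step 3: output 5; order=[3,0,5]; indeg=(0,1,1,0,1,0,0)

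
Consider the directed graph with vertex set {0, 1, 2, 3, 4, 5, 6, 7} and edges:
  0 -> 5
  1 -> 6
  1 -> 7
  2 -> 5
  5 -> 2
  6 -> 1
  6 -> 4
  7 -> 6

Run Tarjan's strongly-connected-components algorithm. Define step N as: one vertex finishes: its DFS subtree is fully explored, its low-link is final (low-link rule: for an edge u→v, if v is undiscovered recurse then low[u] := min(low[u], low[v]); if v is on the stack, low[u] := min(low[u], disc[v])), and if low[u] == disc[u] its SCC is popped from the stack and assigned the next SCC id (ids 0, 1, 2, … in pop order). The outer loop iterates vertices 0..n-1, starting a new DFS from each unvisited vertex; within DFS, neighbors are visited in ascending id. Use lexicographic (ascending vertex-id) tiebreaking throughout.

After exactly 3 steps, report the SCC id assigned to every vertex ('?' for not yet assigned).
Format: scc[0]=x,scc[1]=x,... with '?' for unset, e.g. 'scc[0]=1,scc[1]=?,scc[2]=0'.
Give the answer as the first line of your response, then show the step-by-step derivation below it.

scc[0]=1,scc[1]=?,scc[2]=0,scc[3]=?,scc[4]=?,scc[5]=0,scc[6]=?,scc[7]=?

step 1: low=(low[0]=0,low[1]=?,low[2]=1,low[3]=?,low[4]=?,low[5]=1,low[6]=?,low[7]=?); scc=(scc[0]=?,scc[1]=?,scc[2]=?,scc[3]=?,scc[4]=?,scc[5]=?,scc[6]=?,scc[7]=?)
step 2: low=(low[0]=0,low[1]=?,low[2]=1,low[3]=?,low[4]=?,low[5]=1,low[6]=?,low[7]=?); scc=(scc[0]=?,scc[1]=?,scc[2]=0,scc[3]=?,scc[4]=?,scc[5]=0,scc[6]=?,scc[7]=?)
step 3: low=(low[0]=0,low[1]=?,low[2]=1,low[3]=?,low[4]=?,low[5]=1,low[6]=?,low[7]=?); scc=(scc[0]=1,scc[1]=?,scc[2]=0,scc[3]=?,scc[4]=?,scc[5]=0,scc[6]=?,scc[7]=?)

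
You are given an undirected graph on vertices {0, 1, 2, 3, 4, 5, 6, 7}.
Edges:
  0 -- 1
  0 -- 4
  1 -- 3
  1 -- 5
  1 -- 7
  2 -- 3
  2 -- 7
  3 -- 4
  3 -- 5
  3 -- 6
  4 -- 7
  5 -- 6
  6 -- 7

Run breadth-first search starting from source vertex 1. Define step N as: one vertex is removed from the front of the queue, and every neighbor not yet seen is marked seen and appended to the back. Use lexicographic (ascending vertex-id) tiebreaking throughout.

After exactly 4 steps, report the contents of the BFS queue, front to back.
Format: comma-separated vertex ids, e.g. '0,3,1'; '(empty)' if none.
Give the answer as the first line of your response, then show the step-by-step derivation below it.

7,4,2,6

step 1: dequeue 1; queue=[0,3,5,7]; order=1
step 2: dequeue 0; queue=[3,5,7,4]; order=1,0
step 3: dequeue 3; queue=[5,7,4,2,6]; order=1,0,3
step 4: dequeue 5; queue=[7,4,2,6]; order=1,0,3,5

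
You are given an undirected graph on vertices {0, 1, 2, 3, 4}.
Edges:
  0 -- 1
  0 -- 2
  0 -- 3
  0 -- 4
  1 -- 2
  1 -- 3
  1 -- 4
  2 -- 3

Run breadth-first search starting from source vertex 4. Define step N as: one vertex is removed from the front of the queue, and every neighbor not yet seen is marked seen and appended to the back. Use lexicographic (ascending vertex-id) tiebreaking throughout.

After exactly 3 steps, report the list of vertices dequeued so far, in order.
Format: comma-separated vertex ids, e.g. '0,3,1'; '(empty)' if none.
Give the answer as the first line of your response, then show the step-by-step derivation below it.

4,0,1

step 1: dequeue 4; queue=[0,1]; order=4
step 2: dequeue 0; queue=[1,2,3]; order=4,0
step 3: dequeue 1; queue=[2,3]; order=4,0,1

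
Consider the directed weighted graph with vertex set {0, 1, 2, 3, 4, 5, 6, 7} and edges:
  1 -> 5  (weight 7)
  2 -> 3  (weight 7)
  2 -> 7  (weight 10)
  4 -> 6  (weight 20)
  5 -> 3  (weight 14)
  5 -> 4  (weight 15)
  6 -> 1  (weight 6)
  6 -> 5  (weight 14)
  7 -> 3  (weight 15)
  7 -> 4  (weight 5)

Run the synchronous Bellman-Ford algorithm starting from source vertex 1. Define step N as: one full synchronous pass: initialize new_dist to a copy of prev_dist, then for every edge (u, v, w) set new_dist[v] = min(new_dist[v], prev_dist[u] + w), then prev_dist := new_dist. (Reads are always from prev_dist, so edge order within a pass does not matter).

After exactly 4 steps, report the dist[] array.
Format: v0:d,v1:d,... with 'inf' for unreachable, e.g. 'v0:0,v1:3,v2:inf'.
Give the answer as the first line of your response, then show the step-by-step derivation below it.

v0:inf,v1:0,v2:inf,v3:21,v4:22,v5:7,v6:42,v7:inf

step 1: dist = v0:inf,v1:0,v2:inf,v3:inf,v4:inf,v5:7,v6:inf,v7:inf
step 2: dist = v0:inf,v1:0,v2:inf,v3:21,v4:22,v5:7,v6:inf,v7:inf
step 3: dist = v0:inf,v1:0,v2:inf,v3:21,v4:22,v5:7,v6:42,v7:inf
step 4: dist = v0:inf,v1:0,v2:inf,v3:21,v4:22,v5:7,v6:42,v7:inf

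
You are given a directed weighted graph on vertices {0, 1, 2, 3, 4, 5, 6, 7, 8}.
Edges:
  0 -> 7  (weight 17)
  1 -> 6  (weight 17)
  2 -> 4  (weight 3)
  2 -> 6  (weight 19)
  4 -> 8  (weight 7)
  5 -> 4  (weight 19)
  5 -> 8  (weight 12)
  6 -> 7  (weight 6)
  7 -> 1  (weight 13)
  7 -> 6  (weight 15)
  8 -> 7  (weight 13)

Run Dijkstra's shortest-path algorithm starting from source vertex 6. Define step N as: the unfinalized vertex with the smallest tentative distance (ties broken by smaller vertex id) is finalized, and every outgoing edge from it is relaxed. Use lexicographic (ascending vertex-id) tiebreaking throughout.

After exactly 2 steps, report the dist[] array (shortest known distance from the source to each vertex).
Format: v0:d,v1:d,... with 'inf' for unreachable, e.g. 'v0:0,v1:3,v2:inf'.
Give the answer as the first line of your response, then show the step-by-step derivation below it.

v0:inf,v1:19,v2:inf,v3:inf,v4:inf,v5:inf,v6:0,v7:6,v8:inf

step 1: dist = v0:inf,v1:inf,v2:inf,v3:inf,v4:inf,v5:inf,v6:0,v7:6,v8:inf
step 2: dist = v0:inf,v1:19,v2:inf,v3:inf,v4:inf,v5:inf,v6:0,v7:6,v8:inf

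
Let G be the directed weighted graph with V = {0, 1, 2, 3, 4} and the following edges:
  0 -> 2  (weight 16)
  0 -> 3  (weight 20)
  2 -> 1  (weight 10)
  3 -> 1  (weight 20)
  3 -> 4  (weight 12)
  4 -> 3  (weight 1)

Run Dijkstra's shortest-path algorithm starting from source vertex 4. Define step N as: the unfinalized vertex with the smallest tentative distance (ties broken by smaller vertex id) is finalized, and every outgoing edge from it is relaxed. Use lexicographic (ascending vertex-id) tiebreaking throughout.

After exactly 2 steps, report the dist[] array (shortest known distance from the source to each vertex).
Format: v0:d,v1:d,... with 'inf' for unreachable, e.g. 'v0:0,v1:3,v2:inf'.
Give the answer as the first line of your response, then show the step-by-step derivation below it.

v0:inf,v1:21,v2:inf,v3:1,v4:0

step 1: dist = v0:inf,v1:inf,v2:inf,v3:1,v4:0
step 2: dist = v0:inf,v1:21,v2:inf,v3:1,v4:0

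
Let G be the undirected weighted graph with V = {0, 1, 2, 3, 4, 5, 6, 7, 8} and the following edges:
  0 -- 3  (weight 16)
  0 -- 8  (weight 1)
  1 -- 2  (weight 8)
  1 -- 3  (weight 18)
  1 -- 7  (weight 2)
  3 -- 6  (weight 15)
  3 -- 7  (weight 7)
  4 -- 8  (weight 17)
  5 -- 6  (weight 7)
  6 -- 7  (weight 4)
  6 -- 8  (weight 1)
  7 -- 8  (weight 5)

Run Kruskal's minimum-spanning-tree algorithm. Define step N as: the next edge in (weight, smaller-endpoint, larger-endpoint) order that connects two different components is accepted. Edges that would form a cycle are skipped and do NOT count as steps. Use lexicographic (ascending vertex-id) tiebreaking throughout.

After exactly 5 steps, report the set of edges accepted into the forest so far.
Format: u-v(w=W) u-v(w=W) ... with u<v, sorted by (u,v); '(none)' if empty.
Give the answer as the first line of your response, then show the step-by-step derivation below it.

0-8(w=1) 1-7(w=2) 3-7(w=7) 6-7(w=4) 6-8(w=1)

step 1: add edge 0-8 (w=1); MST = {0-8(w=1)}
step 2: add edge 6-8 (w=1); MST = {0-8(w=1) 6-8(w=1)}
step 3: add edge 1-7 (w=2); MST = {0-8(w=1) 1-7(w=2) 6-8(w=1)}
step 4: add edge 6-7 (w=4); MST = {0-8(w=1) 1-7(w=2) 6-7(w=4) 6-8(w=1)}
step 5: add edge 3-7 (w=7); MST = {0-8(w=1) 1-7(w=2) 3-7(w=7) 6-7(w=4) 6-8(w=1)}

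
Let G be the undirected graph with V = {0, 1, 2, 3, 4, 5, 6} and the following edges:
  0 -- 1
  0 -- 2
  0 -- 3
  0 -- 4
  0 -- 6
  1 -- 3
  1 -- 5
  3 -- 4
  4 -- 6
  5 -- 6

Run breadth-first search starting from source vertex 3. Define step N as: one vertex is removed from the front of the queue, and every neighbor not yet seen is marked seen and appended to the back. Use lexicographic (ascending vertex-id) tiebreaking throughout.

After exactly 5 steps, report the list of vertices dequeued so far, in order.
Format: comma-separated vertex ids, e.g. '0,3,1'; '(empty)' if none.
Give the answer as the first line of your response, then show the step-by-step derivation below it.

3,0,1,4,2

step 1: dequeue 3; queue=[0,1,4]; order=3
step 2: dequeue 0; queue=[1,4,2,6]; order=3,0
step 3: dequeue 1; queue=[4,2,6,5]; order=3,0,1
step 4: dequeue 4; queue=[2,6,5]; order=3,0,1,4
step 5: dequeue 2; queue=[6,5]; order=3,0,1,4,2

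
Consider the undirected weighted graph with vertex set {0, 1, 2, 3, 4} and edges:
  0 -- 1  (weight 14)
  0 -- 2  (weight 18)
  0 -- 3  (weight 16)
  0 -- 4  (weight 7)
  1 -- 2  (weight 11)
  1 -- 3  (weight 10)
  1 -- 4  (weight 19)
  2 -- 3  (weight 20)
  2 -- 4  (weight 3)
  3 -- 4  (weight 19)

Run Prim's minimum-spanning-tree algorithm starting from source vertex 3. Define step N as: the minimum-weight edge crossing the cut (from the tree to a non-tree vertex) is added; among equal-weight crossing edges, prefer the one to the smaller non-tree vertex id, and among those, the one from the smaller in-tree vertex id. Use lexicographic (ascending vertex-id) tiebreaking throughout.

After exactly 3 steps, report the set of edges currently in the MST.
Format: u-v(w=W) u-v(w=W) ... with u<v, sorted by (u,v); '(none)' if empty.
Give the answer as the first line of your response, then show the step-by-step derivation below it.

1-2(w=11) 1-3(w=10) 2-4(w=3)

step 1: add edge 1-3 (w=10); MST = {1-3(w=10)}
step 2: add edge 1-2 (w=11); MST = {1-2(w=11) 1-3(w=10)}
step 3: add edge 2-4 (w=3); MST = {1-2(w=11) 1-3(w=10) 2-4(w=3)}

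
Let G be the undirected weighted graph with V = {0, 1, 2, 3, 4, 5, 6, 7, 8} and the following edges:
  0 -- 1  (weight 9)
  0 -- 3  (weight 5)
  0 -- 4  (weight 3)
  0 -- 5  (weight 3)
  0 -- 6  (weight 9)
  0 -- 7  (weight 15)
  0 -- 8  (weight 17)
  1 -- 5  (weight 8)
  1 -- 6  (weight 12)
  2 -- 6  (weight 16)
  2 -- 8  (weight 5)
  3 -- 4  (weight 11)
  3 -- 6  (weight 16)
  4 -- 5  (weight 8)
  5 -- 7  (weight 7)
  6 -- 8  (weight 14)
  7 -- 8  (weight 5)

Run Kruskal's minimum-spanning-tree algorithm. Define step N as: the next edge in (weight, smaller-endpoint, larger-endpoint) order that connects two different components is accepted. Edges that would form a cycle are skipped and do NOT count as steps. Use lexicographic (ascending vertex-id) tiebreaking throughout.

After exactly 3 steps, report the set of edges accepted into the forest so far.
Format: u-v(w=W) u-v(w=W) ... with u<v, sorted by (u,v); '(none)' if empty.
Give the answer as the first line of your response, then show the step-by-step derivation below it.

0-3(w=5) 0-4(w=3) 0-5(w=3)

step 1: add edge 0-4 (w=3); MST = {0-4(w=3)}
step 2: add edge 0-5 (w=3); MST = {0-4(w=3) 0-5(w=3)}
step 3: add edge 0-3 (w=5); MST = {0-3(w=5) 0-4(w=3) 0-5(w=3)}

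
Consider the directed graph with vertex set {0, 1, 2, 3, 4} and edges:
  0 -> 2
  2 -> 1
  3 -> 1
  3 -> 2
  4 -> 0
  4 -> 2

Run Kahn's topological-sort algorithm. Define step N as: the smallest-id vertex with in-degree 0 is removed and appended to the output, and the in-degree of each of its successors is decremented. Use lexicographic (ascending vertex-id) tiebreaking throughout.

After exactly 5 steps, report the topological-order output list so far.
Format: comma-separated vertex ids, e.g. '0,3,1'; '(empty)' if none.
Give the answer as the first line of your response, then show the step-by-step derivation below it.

3,4,0,2,1

step 1: output 3; order=[3]; indeg=(1,1,2,0,0)
step 2: output 4; order=[3,4]; indeg=(0,1,1,0,0)
step 3: output 0; order=[3,4,0]; indeg=(0,1,0,0,0)
step 4: output 2; order=[3,4,0,2]; indeg=(0,0,0,0,0)
step 5: output 1; order=[3,4,0,2,1]; indeg=(0,0,0,0,0)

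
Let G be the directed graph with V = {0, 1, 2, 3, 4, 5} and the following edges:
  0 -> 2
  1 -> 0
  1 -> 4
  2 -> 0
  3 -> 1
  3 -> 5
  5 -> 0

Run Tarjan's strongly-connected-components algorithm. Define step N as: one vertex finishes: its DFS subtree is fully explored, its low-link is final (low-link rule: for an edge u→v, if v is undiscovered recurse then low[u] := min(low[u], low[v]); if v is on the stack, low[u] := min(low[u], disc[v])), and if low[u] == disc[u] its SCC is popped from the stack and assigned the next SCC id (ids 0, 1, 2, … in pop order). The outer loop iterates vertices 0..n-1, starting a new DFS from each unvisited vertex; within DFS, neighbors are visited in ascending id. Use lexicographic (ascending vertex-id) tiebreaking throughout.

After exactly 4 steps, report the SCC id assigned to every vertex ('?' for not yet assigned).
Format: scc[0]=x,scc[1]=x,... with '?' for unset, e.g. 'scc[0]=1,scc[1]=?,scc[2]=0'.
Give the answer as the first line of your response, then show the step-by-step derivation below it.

scc[0]=0,scc[1]=2,scc[2]=0,scc[3]=?,scc[4]=1,scc[5]=?

step 1: low=(low[0]=0,low[1]=?,low[2]=0,low[3]=?,low[4]=?,low[5]=?); scc=(scc[0]=?,scc[1]=?,scc[2]=?,scc[3]=?,scc[4]=?,scc[5]=?)
step 2: low=(low[0]=0,low[1]=?,low[2]=0,low[3]=?,low[4]=?,low[5]=?); scc=(scc[0]=0,scc[1]=?,scc[2]=0,scc[3]=?,scc[4]=?,scc[5]=?)
step 3: low=(low[0]=0,low[1]=2,low[2]=0,low[3]=?,low[4]=3,low[5]=?); scc=(scc[0]=0,scc[1]=?,scc[2]=0,scc[3]=?,scc[4]=1,scc[5]=?)
step 4: low=(low[0]=0,low[1]=2,low[2]=0,low[3]=?,low[4]=3,low[5]=?); scc=(scc[0]=0,scc[1]=2,scc[2]=0,scc[3]=?,scc[4]=1,scc[5]=?)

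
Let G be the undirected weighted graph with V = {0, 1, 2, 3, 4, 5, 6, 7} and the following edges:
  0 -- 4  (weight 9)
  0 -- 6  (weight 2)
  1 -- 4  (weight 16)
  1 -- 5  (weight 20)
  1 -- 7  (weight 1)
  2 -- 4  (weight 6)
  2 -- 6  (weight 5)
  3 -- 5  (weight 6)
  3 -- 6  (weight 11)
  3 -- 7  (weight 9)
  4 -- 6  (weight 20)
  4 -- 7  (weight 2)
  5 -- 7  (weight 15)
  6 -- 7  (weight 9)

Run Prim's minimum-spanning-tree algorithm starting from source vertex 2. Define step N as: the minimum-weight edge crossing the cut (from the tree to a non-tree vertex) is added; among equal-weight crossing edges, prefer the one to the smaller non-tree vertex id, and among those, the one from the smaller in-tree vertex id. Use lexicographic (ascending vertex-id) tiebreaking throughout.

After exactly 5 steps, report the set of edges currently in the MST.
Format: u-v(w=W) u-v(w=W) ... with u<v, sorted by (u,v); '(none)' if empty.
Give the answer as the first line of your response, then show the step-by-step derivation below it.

0-6(w=2) 1-7(w=1) 2-4(w=6) 2-6(w=5) 4-7(w=2)

step 1: add edge 2-6 (w=5); MST = {2-6(w=5)}
step 2: add edge 0-6 (w=2); MST = {0-6(w=2) 2-6(w=5)}
step 3: add edge 2-4 (w=6); MST = {0-6(w=2) 2-4(w=6) 2-6(w=5)}
step 4: add edge 4-7 (w=2); MST = {0-6(w=2) 2-4(w=6) 2-6(w=5) 4-7(w=2)}
step 5: add edge 1-7 (w=1); MST = {0-6(w=2) 1-7(w=1) 2-4(w=6) 2-6(w=5) 4-7(w=2)}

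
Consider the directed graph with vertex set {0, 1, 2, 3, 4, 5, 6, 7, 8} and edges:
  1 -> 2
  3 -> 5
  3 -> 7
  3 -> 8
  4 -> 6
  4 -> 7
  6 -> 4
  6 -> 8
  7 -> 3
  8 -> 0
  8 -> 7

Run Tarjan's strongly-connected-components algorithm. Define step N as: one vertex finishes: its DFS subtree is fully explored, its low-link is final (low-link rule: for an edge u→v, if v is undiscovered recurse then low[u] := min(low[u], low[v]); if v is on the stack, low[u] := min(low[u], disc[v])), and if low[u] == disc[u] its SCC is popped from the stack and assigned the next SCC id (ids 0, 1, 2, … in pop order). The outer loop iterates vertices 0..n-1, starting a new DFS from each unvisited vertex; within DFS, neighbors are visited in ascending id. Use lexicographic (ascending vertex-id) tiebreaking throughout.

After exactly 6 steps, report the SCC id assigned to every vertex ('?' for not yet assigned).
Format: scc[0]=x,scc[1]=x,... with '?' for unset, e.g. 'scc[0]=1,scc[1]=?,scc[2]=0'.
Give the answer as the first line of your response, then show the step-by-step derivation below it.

scc[0]=0,scc[1]=2,scc[2]=1,scc[3]=?,scc[4]=?,scc[5]=3,scc[6]=?,scc[7]=?,scc[8]=?

step 1: low=(low[0]=0,low[1]=?,low[2]=?,low[3]=?,low[4]=?,low[5]=?,low[6]=?,low[7]=?,low[8]=?); scc=(scc[0]=0,scc[1]=?,scc[2]=?,scc[3]=?,scc[4]=?,scc[5]=?,scc[6]=?,scc[7]=?,scc[8]=?)
step 2: low=(low[0]=0,low[1]=1,low[2]=2,low[3]=?,low[4]=?,low[5]=?,low[6]=?,low[7]=?,low[8]=?); scc=(scc[0]=0,scc[1]=?,scc[2]=1,scc[3]=?,scc[4]=?,scc[5]=?,scc[6]=?,scc[7]=?,scc[8]=?)
step 3: low=(low[0]=0,low[1]=1,low[2]=2,low[3]=?,low[4]=?,low[5]=?,low[6]=?,low[7]=?,low[8]=?); scc=(scc[0]=0,scc[1]=2,scc[2]=1,scc[3]=?,scc[4]=?,scc[5]=?,scc[6]=?,scc[7]=?,scc[8]=?)
step 4: low=(low[0]=0,low[1]=1,low[2]=2,low[3]=3,low[4]=?,low[5]=4,low[6]=?,low[7]=?,low[8]=?); scc=(scc[0]=0,scc[1]=2,scc[2]=1,scc[3]=?,scc[4]=?,scc[5]=3,scc[6]=?,scc[7]=?,scc[8]=?)
step 5: low=(low[0]=0,low[1]=1,low[2]=2,low[3]=3,low[4]=?,low[5]=4,low[6]=?,low[7]=3,low[8]=?); scc=(scc[0]=0,scc[1]=2,scc[2]=1,scc[3]=?,scc[4]=?,scc[5]=3,scc[6]=?,scc[7]=?,scc[8]=?)
step 6: low=(low[0]=0,low[1]=1,low[2]=2,low[3]=3,low[4]=?,low[5]=4,low[6]=?,low[7]=3,low[8]=5); scc=(scc[0]=0,scc[1]=2,scc[2]=1,scc[3]=?,scc[4]=?,scc[5]=3,scc[6]=?,scc[7]=?,scc[8]=?)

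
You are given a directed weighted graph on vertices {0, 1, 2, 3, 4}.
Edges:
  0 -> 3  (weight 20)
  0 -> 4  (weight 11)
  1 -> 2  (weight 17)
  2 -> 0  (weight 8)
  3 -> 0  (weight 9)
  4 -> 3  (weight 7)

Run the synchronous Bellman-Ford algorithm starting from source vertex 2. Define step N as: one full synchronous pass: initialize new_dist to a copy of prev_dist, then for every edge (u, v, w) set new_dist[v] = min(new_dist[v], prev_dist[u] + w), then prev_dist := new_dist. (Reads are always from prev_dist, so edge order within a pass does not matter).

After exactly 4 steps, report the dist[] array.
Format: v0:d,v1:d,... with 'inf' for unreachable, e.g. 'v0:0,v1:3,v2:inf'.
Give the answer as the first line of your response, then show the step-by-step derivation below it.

v0:8,v1:inf,v2:0,v3:26,v4:19

step 1: dist = v0:8,v1:inf,v2:0,v3:inf,v4:inf
step 2: dist = v0:8,v1:inf,v2:0,v3:28,v4:19
step 3: dist = v0:8,v1:inf,v2:0,v3:26,v4:19
step 4: dist = v0:8,v1:inf,v2:0,v3:26,v4:19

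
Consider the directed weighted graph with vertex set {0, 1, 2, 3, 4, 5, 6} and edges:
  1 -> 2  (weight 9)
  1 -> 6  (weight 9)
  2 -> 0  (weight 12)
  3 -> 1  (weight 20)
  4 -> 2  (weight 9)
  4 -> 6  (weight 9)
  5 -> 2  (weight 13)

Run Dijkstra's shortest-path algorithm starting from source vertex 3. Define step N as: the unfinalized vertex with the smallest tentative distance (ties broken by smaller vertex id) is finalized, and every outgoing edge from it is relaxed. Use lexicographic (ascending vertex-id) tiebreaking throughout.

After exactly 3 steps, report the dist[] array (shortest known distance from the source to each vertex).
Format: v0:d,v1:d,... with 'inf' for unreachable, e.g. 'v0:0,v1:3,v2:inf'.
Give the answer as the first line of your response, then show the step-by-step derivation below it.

v0:41,v1:20,v2:29,v3:0,v4:inf,v5:inf,v6:29

step 1: dist = v0:inf,v1:20,v2:inf,v3:0,v4:inf,v5:inf,v6:inf
step 2: dist = v0:inf,v1:20,v2:29,v3:0,v4:inf,v5:inf,v6:29
step 3: dist = v0:41,v1:20,v2:29,v3:0,v4:inf,v5:inf,v6:29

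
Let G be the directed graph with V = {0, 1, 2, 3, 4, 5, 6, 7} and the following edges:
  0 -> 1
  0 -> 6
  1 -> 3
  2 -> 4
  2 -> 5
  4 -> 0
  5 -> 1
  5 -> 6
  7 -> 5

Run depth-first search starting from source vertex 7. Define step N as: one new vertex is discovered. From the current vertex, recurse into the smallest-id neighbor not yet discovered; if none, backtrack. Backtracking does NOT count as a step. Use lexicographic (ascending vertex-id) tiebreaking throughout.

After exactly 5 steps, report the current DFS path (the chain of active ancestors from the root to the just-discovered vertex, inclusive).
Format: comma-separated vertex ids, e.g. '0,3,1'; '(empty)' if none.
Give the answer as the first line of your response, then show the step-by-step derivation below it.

7,5,6

step 1: discover 7; path=7; order=7
step 2: discover 5; path=7>5; order=7,5
step 3: discover 1; path=7>5>1; order=7,5,1
step 4: discover 3; path=7>5>1>3; order=7,5,1,3
step 5: discover 6; path=7>5>6; order=7,5,1,3,6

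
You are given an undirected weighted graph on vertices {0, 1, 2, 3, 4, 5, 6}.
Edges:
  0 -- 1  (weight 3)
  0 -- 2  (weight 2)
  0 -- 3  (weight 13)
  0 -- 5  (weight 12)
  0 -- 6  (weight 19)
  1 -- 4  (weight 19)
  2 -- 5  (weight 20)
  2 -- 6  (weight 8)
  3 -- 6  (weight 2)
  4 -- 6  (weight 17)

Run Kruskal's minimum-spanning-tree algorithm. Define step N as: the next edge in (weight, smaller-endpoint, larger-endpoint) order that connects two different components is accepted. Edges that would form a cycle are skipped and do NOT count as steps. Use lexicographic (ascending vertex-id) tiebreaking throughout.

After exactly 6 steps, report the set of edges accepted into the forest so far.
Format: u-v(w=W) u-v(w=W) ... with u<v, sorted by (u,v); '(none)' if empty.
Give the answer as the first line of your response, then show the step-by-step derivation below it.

0-1(w=3) 0-2(w=2) 0-5(w=12) 2-6(w=8) 3-6(w=2) 4-6(w=17)

step 1: add edge 0-2 (w=2); MST = {0-2(w=2)}
step 2: add edge 3-6 (w=2); MST = {0-2(w=2) 3-6(w=2)}
step 3: add edge 0-1 (w=3); MST = {0-1(w=3) 0-2(w=2) 3-6(w=2)}
step 4: add edge 2-6 (w=8); MST = {0-1(w=3) 0-2(w=2) 2-6(w=8) 3-6(w=2)}
step 5: add edge 0-5 (w=12); MST = {0-1(w=3) 0-2(w=2) 0-5(w=12) 2-6(w=8) 3-6(w=2)}
step 6: add edge 4-6 (w=17); MST = {0-1(w=3) 0-2(w=2) 0-5(w=12) 2-6(w=8) 3-6(w=2) 4-6(w=17)}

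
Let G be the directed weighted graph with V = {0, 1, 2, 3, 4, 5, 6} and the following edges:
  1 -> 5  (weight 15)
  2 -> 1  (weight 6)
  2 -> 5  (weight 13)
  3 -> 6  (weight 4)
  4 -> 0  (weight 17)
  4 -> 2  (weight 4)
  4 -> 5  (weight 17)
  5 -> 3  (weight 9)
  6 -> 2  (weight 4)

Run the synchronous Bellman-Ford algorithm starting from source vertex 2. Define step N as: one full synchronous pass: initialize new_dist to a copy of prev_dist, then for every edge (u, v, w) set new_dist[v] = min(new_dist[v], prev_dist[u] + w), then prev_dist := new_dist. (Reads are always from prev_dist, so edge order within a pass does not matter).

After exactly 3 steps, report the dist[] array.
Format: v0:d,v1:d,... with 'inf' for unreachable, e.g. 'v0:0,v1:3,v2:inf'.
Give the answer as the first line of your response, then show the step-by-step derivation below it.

v0:inf,v1:6,v2:0,v3:22,v4:inf,v5:13,v6:26

step 1: dist = v0:inf,v1:6,v2:0,v3:inf,v4:inf,v5:13,v6:inf
step 2: dist = v0:inf,v1:6,v2:0,v3:22,v4:inf,v5:13,v6:inf
step 3: dist = v0:inf,v1:6,v2:0,v3:22,v4:inf,v5:13,v6:26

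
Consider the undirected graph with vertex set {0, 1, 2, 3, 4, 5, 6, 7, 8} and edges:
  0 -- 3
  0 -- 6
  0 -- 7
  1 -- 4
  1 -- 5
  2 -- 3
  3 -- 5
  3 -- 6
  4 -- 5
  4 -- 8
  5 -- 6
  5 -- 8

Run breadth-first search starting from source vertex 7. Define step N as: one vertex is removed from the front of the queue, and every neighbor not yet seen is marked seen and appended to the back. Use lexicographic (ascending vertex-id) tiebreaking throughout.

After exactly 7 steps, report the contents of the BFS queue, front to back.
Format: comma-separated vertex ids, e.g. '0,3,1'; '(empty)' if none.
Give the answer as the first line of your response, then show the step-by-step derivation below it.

4,8

step 1: dequeue 7; queue=[0]; order=7
step 2: dequeue 0; queue=[3,6]; order=7,0
step 3: dequeue 3; queue=[6,2,5]; order=7,0,3
step 4: dequeue 6; queue=[2,5]; order=7,0,3,6
step 5: dequeue 2; queue=[5]; order=7,0,3,6,2
step 6: dequeue 5; queue=[1,4,8]; order=7,0,3,6,2,5
step 7: dequeue 1; queue=[4,8]; order=7,0,3,6,2,5,1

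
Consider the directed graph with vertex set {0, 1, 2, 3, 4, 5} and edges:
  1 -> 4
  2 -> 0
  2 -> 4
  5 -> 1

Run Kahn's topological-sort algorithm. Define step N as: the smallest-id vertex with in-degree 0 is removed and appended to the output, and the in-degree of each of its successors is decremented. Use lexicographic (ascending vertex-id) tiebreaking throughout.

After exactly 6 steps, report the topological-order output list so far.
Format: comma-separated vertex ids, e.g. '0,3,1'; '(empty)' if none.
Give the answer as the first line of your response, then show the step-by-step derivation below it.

2,0,3,5,1,4

step 1: output 2; order=[2]; indeg=(0,1,0,0,1,0)
step 2: output 0; order=[2,0]; indeg=(0,1,0,0,1,0)
step 3: output 3; order=[2,0,3]; indeg=(0,1,0,0,1,0)
step 4: output 5; order=[2,0,3,5]; indeg=(0,0,0,0,1,0)
step 5: output 1; order=[2,0,3,5,1]; indeg=(0,0,0,0,0,0)
step 6: output 4; order=[2,0,3,5,1,4]; indeg=(0,0,0,0,0,0)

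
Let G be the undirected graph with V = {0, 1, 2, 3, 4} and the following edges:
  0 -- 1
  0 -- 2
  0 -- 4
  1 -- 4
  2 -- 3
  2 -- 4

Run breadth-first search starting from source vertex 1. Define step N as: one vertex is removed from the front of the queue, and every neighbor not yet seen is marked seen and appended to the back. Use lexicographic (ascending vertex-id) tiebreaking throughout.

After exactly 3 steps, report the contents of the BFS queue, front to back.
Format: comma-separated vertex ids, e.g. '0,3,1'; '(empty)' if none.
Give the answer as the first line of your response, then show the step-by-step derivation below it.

2

step 1: dequeue 1; queue=[0,4]; order=1
step 2: dequeue 0; queue=[4,2]; order=1,0
step 3: dequeue 4; queue=[2]; order=1,0,4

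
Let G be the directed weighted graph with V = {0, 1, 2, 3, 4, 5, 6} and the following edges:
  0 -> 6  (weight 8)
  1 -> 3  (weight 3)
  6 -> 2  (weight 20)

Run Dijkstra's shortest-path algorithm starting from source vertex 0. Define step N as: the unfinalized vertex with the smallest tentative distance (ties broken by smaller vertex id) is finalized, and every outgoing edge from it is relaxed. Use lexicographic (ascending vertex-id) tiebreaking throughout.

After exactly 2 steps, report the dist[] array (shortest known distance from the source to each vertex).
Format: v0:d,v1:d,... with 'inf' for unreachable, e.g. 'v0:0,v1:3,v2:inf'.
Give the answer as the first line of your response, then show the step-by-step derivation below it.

v0:0,v1:inf,v2:28,v3:inf,v4:inf,v5:inf,v6:8

step 1: dist = v0:0,v1:inf,v2:inf,v3:inf,v4:inf,v5:inf,v6:8
step 2: dist = v0:0,v1:inf,v2:28,v3:inf,v4:inf,v5:inf,v6:8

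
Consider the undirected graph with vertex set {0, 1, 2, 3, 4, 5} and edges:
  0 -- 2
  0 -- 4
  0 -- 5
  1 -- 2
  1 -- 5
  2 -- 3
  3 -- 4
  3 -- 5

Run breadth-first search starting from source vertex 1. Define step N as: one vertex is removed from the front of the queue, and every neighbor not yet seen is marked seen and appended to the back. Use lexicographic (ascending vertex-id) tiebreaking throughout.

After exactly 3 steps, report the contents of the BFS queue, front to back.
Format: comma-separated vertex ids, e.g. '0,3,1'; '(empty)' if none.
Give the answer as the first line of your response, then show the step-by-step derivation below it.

0,3

step 1: dequeue 1; queue=[2,5]; order=1
step 2: dequeue 2; queue=[5,0,3]; order=1,2
step 3: dequeue 5; queue=[0,3]; order=1,2,5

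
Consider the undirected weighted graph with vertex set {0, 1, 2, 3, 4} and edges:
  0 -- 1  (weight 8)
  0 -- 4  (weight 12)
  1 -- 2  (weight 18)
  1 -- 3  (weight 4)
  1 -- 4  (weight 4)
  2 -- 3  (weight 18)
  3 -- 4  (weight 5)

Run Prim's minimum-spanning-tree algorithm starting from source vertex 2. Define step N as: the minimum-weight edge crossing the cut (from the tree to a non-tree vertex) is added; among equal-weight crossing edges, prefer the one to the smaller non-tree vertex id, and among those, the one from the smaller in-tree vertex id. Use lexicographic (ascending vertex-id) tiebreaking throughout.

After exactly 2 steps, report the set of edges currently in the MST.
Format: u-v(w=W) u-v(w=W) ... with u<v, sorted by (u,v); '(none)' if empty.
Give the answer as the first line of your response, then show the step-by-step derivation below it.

1-2(w=18) 1-3(w=4)

step 1: add edge 1-2 (w=18); MST = {1-2(w=18)}
step 2: add edge 1-3 (w=4); MST = {1-2(w=18) 1-3(w=4)}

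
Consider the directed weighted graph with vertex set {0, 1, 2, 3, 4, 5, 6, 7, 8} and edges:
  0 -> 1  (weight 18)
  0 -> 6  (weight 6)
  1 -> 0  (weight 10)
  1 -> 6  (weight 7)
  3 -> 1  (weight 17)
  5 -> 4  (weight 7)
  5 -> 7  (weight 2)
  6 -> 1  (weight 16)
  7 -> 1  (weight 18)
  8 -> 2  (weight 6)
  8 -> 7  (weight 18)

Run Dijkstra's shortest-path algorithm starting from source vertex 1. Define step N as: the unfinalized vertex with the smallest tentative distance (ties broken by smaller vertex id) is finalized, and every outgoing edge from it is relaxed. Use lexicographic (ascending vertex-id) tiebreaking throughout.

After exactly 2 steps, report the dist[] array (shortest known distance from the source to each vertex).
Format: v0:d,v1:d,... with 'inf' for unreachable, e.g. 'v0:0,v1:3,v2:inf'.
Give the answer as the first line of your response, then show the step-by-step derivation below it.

v0:10,v1:0,v2:inf,v3:inf,v4:inf,v5:inf,v6:7,v7:inf,v8:inf

step 1: dist = v0:10,v1:0,v2:inf,v3:inf,v4:inf,v5:inf,v6:7,v7:inf,v8:inf
step 2: dist = v0:10,v1:0,v2:inf,v3:inf,v4:inf,v5:inf,v6:7,v7:inf,v8:inf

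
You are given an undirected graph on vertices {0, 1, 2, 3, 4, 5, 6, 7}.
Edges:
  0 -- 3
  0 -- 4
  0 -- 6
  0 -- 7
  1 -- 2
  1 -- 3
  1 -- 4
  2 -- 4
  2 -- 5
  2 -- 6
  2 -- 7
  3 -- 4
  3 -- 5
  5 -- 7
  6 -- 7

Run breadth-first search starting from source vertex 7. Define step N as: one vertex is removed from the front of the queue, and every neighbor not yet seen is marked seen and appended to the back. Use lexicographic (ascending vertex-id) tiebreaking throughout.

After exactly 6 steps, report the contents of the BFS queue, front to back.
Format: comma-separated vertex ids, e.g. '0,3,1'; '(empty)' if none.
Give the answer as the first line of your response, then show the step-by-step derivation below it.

4,1

step 1: dequeue 7; queue=[0,2,5,6]; order=7
step 2: dequeue 0; queue=[2,5,6,3,4]; order=7,0
step 3: dequeue 2; queue=[5,6,3,4,1]; order=7,0,2
step 4: dequeue 5; queue=[6,3,4,1]; order=7,0,2,5
step 5: dequeue 6; queue=[3,4,1]; order=7,0,2,5,6
step 6: dequeue 3; queue=[4,1]; order=7,0,2,5,6,3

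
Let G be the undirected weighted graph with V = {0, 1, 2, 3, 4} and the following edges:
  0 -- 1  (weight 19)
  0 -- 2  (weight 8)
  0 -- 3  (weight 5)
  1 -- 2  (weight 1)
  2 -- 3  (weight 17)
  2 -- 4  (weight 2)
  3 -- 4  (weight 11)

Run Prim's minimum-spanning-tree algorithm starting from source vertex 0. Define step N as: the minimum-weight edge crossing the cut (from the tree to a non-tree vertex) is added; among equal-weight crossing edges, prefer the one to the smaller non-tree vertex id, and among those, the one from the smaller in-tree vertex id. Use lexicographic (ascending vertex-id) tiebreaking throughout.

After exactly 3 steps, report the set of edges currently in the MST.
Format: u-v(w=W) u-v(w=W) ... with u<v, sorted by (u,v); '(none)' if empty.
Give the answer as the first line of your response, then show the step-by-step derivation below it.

0-2(w=8) 0-3(w=5) 1-2(w=1)

step 1: add edge 0-3 (w=5); MST = {0-3(w=5)}
step 2: add edge 0-2 (w=8); MST = {0-2(w=8) 0-3(w=5)}
step 3: add edge 1-2 (w=1); MST = {0-2(w=8) 0-3(w=5) 1-2(w=1)}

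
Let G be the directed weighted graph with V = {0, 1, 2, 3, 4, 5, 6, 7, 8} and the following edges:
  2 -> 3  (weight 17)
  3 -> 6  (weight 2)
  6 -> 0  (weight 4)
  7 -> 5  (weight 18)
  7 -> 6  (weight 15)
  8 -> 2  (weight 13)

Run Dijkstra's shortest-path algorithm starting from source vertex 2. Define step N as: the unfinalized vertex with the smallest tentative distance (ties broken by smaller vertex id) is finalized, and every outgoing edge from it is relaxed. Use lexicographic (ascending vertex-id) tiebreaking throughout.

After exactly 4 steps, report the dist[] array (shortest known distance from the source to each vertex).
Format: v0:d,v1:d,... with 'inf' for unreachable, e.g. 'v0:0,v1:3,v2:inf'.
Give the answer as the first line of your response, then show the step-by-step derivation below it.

v0:23,v1:inf,v2:0,v3:17,v4:inf,v5:inf,v6:19,v7:inf,v8:inf

step 1: dist = v0:inf,v1:inf,v2:0,v3:17,v4:inf,v5:inf,v6:inf,v7:inf,v8:inf
step 2: dist = v0:inf,v1:inf,v2:0,v3:17,v4:inf,v5:inf,v6:19,v7:inf,v8:inf
step 3: dist = v0:23,v1:inf,v2:0,v3:17,v4:inf,v5:inf,v6:19,v7:inf,v8:inf
step 4: dist = v0:23,v1:inf,v2:0,v3:17,v4:inf,v5:inf,v6:19,v7:inf,v8:inf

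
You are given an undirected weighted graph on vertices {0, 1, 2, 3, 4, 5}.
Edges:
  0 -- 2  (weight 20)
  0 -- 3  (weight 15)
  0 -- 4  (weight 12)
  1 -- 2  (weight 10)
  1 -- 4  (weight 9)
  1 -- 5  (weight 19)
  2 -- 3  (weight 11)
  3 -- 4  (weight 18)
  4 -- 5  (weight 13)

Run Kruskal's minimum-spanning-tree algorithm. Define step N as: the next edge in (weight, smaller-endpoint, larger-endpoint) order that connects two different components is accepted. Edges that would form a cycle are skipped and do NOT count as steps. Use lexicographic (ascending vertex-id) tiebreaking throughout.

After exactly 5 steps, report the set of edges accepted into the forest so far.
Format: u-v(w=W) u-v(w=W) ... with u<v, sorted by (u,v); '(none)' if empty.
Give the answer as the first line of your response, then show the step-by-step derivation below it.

0-4(w=12) 1-2(w=10) 1-4(w=9) 2-3(w=11) 4-5(w=13)

step 1: add edge 1-4 (w=9); MST = {1-4(w=9)}
step 2: add edge 1-2 (w=10); MST = {1-2(w=10) 1-4(w=9)}
step 3: add edge 2-3 (w=11); MST = {1-2(w=10) 1-4(w=9) 2-3(w=11)}
step 4: add edge 0-4 (w=12); MST = {0-4(w=12) 1-2(w=10) 1-4(w=9) 2-3(w=11)}
step 5: add edge 4-5 (w=13); MST = {0-4(w=12) 1-2(w=10) 1-4(w=9) 2-3(w=11) 4-5(w=13)}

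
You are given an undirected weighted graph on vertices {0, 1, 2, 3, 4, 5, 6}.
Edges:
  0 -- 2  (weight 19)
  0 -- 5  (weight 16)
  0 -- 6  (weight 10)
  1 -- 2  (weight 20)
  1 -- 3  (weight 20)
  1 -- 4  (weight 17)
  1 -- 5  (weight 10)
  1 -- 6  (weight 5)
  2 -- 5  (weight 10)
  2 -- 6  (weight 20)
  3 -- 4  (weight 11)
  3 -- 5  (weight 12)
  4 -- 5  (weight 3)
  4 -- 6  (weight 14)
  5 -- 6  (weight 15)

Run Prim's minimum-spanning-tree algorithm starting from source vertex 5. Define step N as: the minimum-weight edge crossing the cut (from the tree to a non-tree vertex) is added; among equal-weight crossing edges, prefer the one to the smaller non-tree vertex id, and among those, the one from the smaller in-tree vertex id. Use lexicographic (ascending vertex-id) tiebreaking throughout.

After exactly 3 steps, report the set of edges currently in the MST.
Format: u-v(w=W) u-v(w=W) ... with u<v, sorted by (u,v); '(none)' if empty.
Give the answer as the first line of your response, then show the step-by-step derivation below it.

1-5(w=10) 1-6(w=5) 4-5(w=3)

step 1: add edge 4-5 (w=3); MST = {4-5(w=3)}
step 2: add edge 1-5 (w=10); MST = {1-5(w=10) 4-5(w=3)}
step 3: add edge 1-6 (w=5); MST = {1-5(w=10) 1-6(w=5) 4-5(w=3)}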